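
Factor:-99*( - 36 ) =2^2*3^4*11^1 = 3564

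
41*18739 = 768299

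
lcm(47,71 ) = 3337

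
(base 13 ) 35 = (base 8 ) 54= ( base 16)2c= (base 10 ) 44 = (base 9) 48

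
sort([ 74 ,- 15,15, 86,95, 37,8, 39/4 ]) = [ - 15, 8 , 39/4, 15, 37, 74,  86, 95 ] 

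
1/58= 1/58 =0.02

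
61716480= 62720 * 984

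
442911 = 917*483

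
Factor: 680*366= 2^4 * 3^1*5^1*17^1*61^1 = 248880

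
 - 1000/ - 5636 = 250/1409=   0.18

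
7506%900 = 306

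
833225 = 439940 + 393285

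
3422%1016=374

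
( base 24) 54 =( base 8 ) 174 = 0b1111100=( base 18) 6G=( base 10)124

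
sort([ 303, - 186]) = [-186,303] 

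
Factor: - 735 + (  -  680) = -1415 = - 5^1*283^1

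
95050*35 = 3326750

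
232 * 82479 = 19135128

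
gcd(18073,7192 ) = 31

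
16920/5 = 3384  =  3384.00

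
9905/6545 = 283/187 = 1.51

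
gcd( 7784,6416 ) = 8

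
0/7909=0 =0.00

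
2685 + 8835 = 11520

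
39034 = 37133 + 1901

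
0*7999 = 0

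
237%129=108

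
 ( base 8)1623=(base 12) 643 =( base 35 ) Q5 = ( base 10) 915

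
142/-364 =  - 1 + 111/182  =  -0.39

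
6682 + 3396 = 10078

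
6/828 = 1/138 = 0.01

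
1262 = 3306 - 2044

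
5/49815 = 1/9963=0.00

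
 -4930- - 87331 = 82401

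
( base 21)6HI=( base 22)657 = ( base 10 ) 3021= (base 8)5715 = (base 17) a7c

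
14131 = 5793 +8338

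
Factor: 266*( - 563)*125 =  - 2^1*5^3*7^1*19^1 * 563^1 = - 18719750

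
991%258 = 217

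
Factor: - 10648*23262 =-2^4 * 3^1*11^3*3877^1= -247693776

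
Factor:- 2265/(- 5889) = 5^1 * 13^( - 1) = 5/13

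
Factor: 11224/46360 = 5^( - 1 )*19^( - 1)*23^1   =  23/95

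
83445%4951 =4229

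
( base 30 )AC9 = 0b10010010011001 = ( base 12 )5509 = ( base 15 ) 2B99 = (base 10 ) 9369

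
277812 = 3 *92604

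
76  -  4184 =-4108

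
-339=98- 437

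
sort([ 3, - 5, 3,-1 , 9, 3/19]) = [-5, - 1 , 3/19, 3,3,9 ]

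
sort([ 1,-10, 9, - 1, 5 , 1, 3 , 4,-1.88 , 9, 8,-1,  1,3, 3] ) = [- 10, - 1.88, - 1, - 1 , 1,1, 1,3,3, 3,  4, 5,8,9, 9]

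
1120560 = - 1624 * (- 690 ) 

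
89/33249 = 89/33249 = 0.00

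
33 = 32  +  1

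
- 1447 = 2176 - 3623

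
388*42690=16563720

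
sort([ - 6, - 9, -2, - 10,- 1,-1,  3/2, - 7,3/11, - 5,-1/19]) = [-10, - 9, - 7, - 6, - 5,-2, - 1,-1, - 1/19,3/11,3/2 ] 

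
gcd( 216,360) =72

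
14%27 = 14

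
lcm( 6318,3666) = 296946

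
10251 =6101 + 4150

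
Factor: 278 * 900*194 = 2^4*3^2* 5^2*97^1*139^1 = 48538800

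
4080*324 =1321920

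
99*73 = 7227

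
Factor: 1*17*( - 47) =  - 17^1*47^1 = -  799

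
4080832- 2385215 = 1695617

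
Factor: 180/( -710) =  -2^1*3^2*71^( - 1) = -  18/71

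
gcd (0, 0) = 0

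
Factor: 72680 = 2^3 * 5^1*23^1*79^1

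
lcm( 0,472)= 0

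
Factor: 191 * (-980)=-2^2*5^1*7^2*191^1= -  187180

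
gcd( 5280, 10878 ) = 6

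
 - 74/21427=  - 74/21427 = - 0.00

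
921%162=111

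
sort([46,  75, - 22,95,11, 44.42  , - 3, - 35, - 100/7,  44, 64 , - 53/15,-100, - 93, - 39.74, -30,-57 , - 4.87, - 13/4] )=[ - 100, -93, - 57, - 39.74, - 35, - 30, - 22 ,  -  100/7, - 4.87, - 53/15, - 13/4, - 3,11,44, 44.42, 46,64,75, 95]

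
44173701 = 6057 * 7293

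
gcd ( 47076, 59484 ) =12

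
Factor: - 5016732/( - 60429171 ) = 1672244/20143057 =2^2*7^1*11^(-1) * 59723^1*1831187^(- 1)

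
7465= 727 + 6738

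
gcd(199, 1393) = 199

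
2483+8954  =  11437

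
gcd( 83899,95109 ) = 1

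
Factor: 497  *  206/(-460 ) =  - 2^ ( - 1)*5^( - 1)*7^1*23^( - 1)*71^1*103^1 = -  51191/230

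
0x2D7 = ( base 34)ld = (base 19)205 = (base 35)kr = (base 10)727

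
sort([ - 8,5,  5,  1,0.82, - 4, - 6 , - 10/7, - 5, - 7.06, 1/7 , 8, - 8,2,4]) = [-8, - 8, - 7.06, - 6, - 5, - 4 , - 10/7,1/7,0.82,1,2, 4,5,5,8]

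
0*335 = 0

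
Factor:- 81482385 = - 3^1*5^1*67^1*81077^1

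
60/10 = 6 = 6.00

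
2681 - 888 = 1793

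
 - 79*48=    - 3792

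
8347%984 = 475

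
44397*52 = 2308644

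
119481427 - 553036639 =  - 433555212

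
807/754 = 807/754= 1.07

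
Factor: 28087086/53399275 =2^1 * 3^1*5^ (-2 ) *443^1*10567^1*2135971^(-1)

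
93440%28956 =6572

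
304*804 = 244416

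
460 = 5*92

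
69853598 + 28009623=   97863221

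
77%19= 1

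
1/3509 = 1/3509 = 0.00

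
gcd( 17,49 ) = 1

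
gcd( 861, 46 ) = 1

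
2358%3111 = 2358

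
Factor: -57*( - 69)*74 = 291042= 2^1*3^2*  19^1*23^1*37^1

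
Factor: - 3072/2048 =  - 2^( - 1)*3^1 =- 3/2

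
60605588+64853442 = 125459030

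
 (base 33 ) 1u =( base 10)63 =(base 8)77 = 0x3F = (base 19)36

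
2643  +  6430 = 9073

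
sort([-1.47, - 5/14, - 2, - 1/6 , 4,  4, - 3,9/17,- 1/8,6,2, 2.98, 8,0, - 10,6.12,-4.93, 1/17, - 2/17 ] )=[ - 10, - 4.93, - 3, - 2, - 1.47, - 5/14,- 1/6,- 1/8, - 2/17, 0, 1/17, 9/17,2, 2.98 , 4,4,6,6.12,8]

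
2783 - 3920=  - 1137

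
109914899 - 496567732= - 386652833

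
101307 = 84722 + 16585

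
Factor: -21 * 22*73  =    -  33726 =- 2^1*3^1*7^1*11^1*73^1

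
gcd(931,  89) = 1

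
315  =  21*15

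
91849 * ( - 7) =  - 642943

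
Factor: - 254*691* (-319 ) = 2^1  *  11^1*29^1*127^1 * 691^1 = 55988966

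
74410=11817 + 62593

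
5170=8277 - 3107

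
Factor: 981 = 3^2 * 109^1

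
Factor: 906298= 2^1 * 263^1 *1723^1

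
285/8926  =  285/8926=0.03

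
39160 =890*44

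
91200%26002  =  13194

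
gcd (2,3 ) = 1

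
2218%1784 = 434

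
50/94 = 25/47 = 0.53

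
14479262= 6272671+8206591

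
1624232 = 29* 56008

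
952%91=42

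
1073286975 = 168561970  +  904725005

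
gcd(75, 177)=3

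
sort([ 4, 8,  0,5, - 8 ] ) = [-8,0,4,  5,8]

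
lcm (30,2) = 30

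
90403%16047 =10168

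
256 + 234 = 490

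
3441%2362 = 1079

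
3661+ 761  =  4422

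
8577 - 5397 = 3180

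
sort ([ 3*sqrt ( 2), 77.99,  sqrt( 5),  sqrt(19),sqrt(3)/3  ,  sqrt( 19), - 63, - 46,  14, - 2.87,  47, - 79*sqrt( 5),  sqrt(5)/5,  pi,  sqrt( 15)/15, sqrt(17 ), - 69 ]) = [- 79*sqrt(5), - 69, - 63, - 46, - 2.87,sqrt (15)/15,sqrt( 5)/5 , sqrt( 3)/3,sqrt(5), pi,sqrt( 17),3*sqrt( 2),sqrt (19),  sqrt(19 ),  14, 47,  77.99]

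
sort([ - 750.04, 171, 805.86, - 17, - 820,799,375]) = [-820 , - 750.04 , - 17,171, 375,799,805.86] 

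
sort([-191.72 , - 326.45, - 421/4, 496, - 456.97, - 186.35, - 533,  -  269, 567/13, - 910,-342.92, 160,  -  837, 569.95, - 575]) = [ - 910,-837, - 575 , - 533,  -  456.97,-342.92, - 326.45, - 269,-191.72, - 186.35, - 421/4, 567/13, 160, 496, 569.95] 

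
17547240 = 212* 82770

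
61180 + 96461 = 157641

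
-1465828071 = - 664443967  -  801384104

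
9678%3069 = 471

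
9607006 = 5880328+3726678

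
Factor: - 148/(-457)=2^2 * 37^1*457^(  -  1 ) 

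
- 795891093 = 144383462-940274555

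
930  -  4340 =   -  3410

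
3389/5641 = 3389/5641= 0.60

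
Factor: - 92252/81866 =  - 2^1*23063^1*40933^( - 1)  =  -  46126/40933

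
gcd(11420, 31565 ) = 5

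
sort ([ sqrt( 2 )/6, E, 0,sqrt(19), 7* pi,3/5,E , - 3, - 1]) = [ - 3,-1,  0, sqrt( 2) /6, 3/5, E, E,  sqrt( 19 )  ,  7*pi]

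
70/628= 35/314 = 0.11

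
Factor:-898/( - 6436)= 2^( - 1 )*449^1 * 1609^(-1)=449/3218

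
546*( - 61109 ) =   -  33365514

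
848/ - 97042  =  -1 + 48097/48521 = -  0.01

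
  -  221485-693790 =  - 915275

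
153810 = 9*17090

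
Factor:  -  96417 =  - 3^3* 3571^1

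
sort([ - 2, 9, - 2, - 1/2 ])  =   [ - 2, - 2,-1/2, 9 ] 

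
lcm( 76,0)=0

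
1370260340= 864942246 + 505318094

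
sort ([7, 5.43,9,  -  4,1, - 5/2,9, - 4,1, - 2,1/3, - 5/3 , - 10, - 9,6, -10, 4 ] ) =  [ - 10,  -  10, - 9, - 4, - 4,-5/2, - 2,-5/3, 1/3, 1, 1, 4,5.43, 6, 7, 9,9 ] 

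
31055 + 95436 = 126491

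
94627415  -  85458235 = 9169180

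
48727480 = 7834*6220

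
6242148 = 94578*66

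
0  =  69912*0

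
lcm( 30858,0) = 0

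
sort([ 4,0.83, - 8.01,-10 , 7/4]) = [  -  10, - 8.01,0.83,7/4, 4] 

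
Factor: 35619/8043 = 31/7 = 7^(  -  1 )*31^1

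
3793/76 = 3793/76 =49.91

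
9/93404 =9/93404 = 0.00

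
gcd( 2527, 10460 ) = 1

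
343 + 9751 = 10094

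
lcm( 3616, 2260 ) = 18080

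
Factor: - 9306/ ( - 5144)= 4653/2572  =  2^( - 2)*3^2*11^1*47^1*643^(-1)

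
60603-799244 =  - 738641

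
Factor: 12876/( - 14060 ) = -87/95 =- 3^1 * 5^( - 1)*19^( - 1 )*29^1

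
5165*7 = 36155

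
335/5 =67=67.00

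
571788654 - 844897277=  - 273108623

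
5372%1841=1690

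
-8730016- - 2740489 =-5989527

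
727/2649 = 727/2649 = 0.27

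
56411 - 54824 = 1587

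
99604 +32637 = 132241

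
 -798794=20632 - 819426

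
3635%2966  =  669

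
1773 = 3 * 591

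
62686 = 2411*26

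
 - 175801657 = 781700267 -957501924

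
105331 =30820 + 74511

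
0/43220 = 0 = 0.00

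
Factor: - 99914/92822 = -49957/46411=-46411^(-1)*49957^1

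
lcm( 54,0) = 0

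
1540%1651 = 1540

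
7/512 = 7/512 = 0.01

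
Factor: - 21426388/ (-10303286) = 2^1*7^( - 1)*269^1*19913^1*735949^( - 1) = 10713194/5151643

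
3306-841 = 2465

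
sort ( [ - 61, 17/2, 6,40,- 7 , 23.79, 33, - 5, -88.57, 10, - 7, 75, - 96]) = [ - 96, - 88.57,-61,  -  7, - 7, -5, 6,17/2, 10,23.79, 33, 40, 75] 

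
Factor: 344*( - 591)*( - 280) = 56925120 = 2^6*3^1*5^1*7^1*43^1*197^1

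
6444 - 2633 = 3811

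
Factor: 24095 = 5^1*61^1*79^1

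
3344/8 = 418= 418.00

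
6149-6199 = -50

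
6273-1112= 5161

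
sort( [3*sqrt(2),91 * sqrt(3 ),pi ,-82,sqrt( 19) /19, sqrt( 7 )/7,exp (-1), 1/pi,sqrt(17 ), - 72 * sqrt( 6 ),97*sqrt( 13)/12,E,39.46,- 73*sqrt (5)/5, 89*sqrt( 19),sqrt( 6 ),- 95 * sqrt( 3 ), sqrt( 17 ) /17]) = [-72*sqrt( 6),-95*sqrt(3) ,-82, - 73*sqrt(5)/5, sqrt( 19) /19,sqrt( 17 )/17,1/pi,exp( - 1), sqrt( 7) /7,sqrt( 6 ),E, pi, sqrt(17),3 * sqrt(2),97*sqrt(13 )/12,39.46,91*sqrt( 3),89*sqrt( 19)]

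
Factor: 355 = 5^1*71^1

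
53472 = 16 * 3342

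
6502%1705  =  1387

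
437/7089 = 437/7089   =  0.06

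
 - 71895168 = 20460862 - 92356030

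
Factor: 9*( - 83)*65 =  - 48555 = -3^2*5^1*13^1*83^1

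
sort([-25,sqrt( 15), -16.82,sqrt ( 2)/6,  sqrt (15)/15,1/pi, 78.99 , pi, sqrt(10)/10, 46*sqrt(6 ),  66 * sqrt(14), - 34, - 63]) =[ - 63, -34, - 25, - 16.82 , sqrt(2)/6, sqrt(15 ) /15, sqrt(10 )/10, 1/pi,pi , sqrt(15), 78.99,46*sqrt( 6 ),  66*sqrt(14 )] 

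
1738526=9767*178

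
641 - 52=589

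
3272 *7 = 22904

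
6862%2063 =673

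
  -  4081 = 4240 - 8321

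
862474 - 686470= 176004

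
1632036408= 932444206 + 699592202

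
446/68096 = 223/34048= 0.01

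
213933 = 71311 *3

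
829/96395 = 829/96395 = 0.01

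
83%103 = 83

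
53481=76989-23508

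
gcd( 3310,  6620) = 3310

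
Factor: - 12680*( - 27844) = 353061920 = 2^5*5^1*317^1 *6961^1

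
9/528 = 3/176 = 0.02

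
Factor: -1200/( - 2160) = 5/9 = 3^(  -  2)*5^1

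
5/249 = 5/249=   0.02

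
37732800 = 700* 53904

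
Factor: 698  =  2^1*349^1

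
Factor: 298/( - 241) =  - 2^1*149^1*241^(-1 )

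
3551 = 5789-2238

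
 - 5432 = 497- 5929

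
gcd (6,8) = 2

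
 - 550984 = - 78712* 7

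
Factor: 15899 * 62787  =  3^1*13^1 * 1223^1*20929^1 = 998250513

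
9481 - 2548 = 6933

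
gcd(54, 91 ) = 1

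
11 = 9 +2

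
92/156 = 23/39 = 0.59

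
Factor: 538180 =2^2*5^1*71^1*379^1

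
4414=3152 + 1262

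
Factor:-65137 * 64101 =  - 3^1*23^1 * 53^1* 929^1* 1229^1 = - 4175346837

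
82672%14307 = 11137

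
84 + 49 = 133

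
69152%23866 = 21420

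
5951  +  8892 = 14843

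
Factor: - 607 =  - 607^1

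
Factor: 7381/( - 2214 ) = - 2^( -1)*3^( - 3 ) * 11^2 *41^( - 1)  *  61^1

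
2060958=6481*318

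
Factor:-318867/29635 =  - 3^1*5^(- 1 )*157^1 * 677^1*5927^ ( - 1)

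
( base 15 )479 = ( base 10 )1014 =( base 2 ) 1111110110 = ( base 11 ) 842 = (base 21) 266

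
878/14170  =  439/7085 = 0.06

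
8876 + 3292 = 12168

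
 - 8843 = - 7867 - 976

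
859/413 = 2 + 33/413 = 2.08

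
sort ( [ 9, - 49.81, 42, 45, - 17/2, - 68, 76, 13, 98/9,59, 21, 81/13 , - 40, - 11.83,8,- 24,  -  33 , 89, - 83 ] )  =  [ - 83, - 68, - 49.81, - 40, - 33, - 24, - 11.83, - 17/2 , 81/13,8,9, 98/9,13, 21,  42, 45, 59, 76, 89]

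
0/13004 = 0 = 0.00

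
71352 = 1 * 71352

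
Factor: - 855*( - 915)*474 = 370822050 = 2^1*3^4*5^2*19^1*61^1  *  79^1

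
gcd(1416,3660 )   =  12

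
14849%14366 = 483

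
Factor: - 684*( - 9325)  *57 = 2^2*3^3*5^2 *19^2  *373^1 = 363563100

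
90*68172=6135480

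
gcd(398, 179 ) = 1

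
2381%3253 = 2381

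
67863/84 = 807+25/28 = 807.89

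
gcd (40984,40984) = 40984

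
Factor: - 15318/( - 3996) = 23/6 = 2^( - 1 )*3^ ( - 1)*23^1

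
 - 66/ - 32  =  33/16 = 2.06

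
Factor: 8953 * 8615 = 5^1 *7^1*1279^1*1723^1 = 77130095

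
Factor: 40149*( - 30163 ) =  -3^3*7^1*31^1*139^1 * 1487^1= - 1211014287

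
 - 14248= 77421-91669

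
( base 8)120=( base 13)62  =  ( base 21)3H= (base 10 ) 80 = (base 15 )55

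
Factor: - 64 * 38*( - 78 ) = 2^8 * 3^1 * 13^1 * 19^1 = 189696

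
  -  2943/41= - 72 + 9/41  =  - 71.78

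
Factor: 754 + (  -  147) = 607^1 = 607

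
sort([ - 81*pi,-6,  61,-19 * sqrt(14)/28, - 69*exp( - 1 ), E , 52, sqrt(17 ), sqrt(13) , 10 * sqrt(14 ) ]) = [ - 81 * pi,-69*exp(-1 ), - 6, - 19*sqrt(14)/28 , E , sqrt (13 ),sqrt( 17),10*sqrt(14 ), 52,61]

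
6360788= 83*76636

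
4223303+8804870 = 13028173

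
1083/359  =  1083/359=3.02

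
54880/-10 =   -  5488 + 0/1= - 5488.00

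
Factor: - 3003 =-3^1*7^1*11^1 * 13^1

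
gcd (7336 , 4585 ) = 917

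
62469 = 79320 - 16851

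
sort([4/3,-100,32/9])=[ - 100,4/3,32/9 ]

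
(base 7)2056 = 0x2D7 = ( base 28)pr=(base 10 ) 727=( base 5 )10402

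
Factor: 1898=2^1*13^1*73^1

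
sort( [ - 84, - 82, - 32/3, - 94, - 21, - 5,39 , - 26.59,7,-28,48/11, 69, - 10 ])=[ - 94,-84, - 82,-28 , - 26.59,  -  21, - 32/3, - 10, - 5,48/11,7,39, 69 ]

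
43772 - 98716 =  - 54944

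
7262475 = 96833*75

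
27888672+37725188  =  65613860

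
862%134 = 58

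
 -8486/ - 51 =8486/51  =  166.39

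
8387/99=84 + 71/99= 84.72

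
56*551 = 30856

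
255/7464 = 85/2488 = 0.03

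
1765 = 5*353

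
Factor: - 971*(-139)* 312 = 42110328  =  2^3*3^1* 13^1*139^1*971^1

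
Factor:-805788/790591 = -2^2 * 3^5*269^(-1)*829^1*2939^(- 1)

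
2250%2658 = 2250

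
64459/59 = 64459/59 = 1092.53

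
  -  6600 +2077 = -4523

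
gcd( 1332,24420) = 444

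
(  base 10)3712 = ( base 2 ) 111010000000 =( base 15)1177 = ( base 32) 3K0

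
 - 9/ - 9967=9/9967 = 0.00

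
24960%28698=24960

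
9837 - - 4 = 9841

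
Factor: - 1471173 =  - 3^1 * 11^1*109^1 *409^1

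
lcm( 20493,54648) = 163944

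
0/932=0 = 0.00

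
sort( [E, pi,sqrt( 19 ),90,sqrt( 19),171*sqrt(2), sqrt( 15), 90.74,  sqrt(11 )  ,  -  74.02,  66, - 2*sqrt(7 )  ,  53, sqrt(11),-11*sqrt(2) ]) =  [ - 74.02, - 11 *sqrt( 2 ),-2*sqrt (7 ),E,pi,  sqrt( 11),sqrt( 11) , sqrt(15 ),sqrt(19 ), sqrt(19 ), 53,66 , 90,90.74,171*sqrt( 2 )] 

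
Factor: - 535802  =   - 2^1*267901^1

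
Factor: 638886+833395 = 1472281 = 503^1*2927^1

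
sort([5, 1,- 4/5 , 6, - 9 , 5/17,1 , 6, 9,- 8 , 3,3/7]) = [ - 9, - 8, - 4/5, 5/17, 3/7 , 1,  1 , 3, 5, 6, 6,  9 ]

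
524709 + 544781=1069490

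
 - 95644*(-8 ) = 765152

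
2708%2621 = 87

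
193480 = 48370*4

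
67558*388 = 26212504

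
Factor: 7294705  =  5^1 * 11^1*132631^1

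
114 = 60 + 54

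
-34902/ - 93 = 11634/31= 375.29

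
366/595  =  366/595 = 0.62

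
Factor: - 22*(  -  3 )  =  2^1*3^1*11^1 = 66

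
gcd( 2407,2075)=83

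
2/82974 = 1/41487 = 0.00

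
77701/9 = 8633  +  4/9 = 8633.44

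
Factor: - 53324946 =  - 2^1 * 3^3*269^1*3671^1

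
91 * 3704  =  337064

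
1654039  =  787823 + 866216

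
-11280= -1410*8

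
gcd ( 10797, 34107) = 3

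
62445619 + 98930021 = 161375640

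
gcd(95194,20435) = 1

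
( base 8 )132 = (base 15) 60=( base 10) 90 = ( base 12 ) 76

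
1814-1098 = 716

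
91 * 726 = 66066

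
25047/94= 25047/94 = 266.46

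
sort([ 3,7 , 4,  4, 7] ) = [ 3,4, 4,7,7]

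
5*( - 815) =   -  4075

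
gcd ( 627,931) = 19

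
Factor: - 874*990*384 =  - 2^9*3^3*5^1*11^1 * 19^1*23^1 = -332259840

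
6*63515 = 381090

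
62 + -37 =25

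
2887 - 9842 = - 6955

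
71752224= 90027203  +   - 18274979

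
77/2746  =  77/2746 = 0.03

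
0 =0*684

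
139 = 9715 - 9576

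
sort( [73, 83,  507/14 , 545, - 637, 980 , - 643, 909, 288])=[-643, - 637,  507/14, 73, 83 , 288,545 , 909,  980] 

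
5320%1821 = 1678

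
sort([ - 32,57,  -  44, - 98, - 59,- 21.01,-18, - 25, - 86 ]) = [ -98, - 86, - 59, - 44, - 32, - 25, -21.01 , - 18 , 57]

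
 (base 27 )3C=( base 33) 2r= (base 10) 93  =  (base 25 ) 3I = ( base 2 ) 1011101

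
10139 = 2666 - - 7473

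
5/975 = 1/195  =  0.01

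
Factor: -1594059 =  -3^1*531353^1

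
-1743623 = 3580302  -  5323925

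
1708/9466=854/4733 = 0.18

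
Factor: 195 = 3^1*5^1*13^1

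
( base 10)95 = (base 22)47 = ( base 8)137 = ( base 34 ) 2r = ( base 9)115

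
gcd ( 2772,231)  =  231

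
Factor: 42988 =2^2*11^1*977^1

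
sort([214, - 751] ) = [-751, 214 ]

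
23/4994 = 23/4994 = 0.00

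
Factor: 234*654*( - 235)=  - 2^2*3^3*5^1*13^1*47^1*109^1 = - 35963460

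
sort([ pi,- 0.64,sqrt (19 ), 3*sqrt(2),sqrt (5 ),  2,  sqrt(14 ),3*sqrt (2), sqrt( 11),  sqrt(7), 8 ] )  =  [-0.64, 2, sqrt(  5 ),sqrt( 7), pi, sqrt( 11 ),sqrt( 14), 3*sqrt ( 2 ),  3*sqrt(2 ), sqrt (19), 8 ] 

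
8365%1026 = 157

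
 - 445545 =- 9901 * 45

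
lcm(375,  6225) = 31125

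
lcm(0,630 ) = 0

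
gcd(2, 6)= 2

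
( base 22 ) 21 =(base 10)45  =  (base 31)1e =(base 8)55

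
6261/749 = 8+269/749  =  8.36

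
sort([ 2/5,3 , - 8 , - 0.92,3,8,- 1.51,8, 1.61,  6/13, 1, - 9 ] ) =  [ - 9, - 8 ,  -  1.51, - 0.92,2/5,6/13,1, 1.61,  3, 3, 8,8] 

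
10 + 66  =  76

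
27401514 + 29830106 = 57231620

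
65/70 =13/14 = 0.93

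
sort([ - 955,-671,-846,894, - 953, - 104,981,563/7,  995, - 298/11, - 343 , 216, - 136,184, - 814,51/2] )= [-955, - 953, -846, -814, - 671, - 343, - 136, -104, - 298/11,51/2 , 563/7,184,  216 , 894,  981,995 ] 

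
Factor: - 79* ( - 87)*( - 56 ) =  - 384888 = - 2^3*3^1*7^1*29^1*79^1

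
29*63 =1827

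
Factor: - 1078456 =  - 2^3*134807^1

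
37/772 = 37/772=0.05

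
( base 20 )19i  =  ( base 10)598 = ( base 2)1001010110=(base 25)nn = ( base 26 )N0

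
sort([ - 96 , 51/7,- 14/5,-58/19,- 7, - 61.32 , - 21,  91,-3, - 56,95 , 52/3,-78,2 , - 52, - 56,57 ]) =[ - 96,-78, - 61.32,-56, - 56,-52, - 21, - 7, - 58/19,-3, - 14/5 , 2,  51/7, 52/3, 57,91 , 95] 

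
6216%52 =28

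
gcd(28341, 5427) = 603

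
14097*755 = 10643235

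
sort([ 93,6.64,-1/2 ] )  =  [ - 1/2,6.64,93]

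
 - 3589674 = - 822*4367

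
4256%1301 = 353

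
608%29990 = 608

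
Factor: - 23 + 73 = 2^1*5^2 = 50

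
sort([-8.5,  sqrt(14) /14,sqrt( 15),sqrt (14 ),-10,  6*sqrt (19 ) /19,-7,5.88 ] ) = [ - 10, - 8.5, - 7,  sqrt (14) /14,6 * sqrt( 19) /19,sqrt( 14 ),sqrt(15 ),5.88]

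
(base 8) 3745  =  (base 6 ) 13205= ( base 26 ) 2pj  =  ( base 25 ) 35l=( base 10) 2021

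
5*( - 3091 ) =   -  15455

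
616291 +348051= 964342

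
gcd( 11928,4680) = 24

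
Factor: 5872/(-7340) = - 2^2*5^( - 1) = - 4/5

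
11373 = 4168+7205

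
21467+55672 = 77139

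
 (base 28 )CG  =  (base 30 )BM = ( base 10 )352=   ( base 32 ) b0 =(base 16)160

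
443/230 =1 + 213/230 = 1.93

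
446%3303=446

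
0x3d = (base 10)61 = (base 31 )1u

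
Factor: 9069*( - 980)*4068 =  - 36154838160 = -2^4*3^3 * 5^1*7^2 * 113^1*3023^1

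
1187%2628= 1187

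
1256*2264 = 2843584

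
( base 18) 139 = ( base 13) 23a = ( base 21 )I9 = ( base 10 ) 387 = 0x183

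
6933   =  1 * 6933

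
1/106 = 1/106 = 0.01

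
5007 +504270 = 509277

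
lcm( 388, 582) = 1164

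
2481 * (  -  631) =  - 1565511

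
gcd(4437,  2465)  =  493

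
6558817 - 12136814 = -5577997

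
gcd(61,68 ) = 1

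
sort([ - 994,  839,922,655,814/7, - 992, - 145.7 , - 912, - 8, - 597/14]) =[ - 994, - 992,-912,-145.7, -597/14, - 8,814/7,655, 839, 922]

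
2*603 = 1206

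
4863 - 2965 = 1898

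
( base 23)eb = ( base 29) BE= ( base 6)1313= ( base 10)333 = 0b101001101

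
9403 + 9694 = 19097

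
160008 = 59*2712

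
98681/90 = 98681/90 = 1096.46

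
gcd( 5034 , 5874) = 6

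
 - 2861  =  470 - 3331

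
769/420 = 1 + 349/420  =  1.83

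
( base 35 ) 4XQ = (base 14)2305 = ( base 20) F41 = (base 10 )6081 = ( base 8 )13701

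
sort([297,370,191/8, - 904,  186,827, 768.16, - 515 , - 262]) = [ - 904, - 515, - 262, 191/8  ,  186,297,370 , 768.16,  827]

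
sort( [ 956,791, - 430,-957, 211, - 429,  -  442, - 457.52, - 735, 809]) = [ - 957, - 735, - 457.52,-442, - 430, - 429,211, 791, 809,956 ]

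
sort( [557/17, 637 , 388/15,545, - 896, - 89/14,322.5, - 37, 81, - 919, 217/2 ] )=[ - 919,  -  896, - 37 , - 89/14, 388/15, 557/17  ,  81 , 217/2,322.5,545,637 ] 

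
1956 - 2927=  - 971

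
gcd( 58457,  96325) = 1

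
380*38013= 14444940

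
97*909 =88173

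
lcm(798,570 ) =3990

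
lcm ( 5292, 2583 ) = 216972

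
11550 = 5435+6115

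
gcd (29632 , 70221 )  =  1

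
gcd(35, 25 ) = 5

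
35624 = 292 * 122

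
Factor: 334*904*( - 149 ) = -44988464 = - 2^4*113^1*149^1 * 167^1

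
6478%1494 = 502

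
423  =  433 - 10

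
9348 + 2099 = 11447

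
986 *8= 7888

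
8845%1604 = 825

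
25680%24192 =1488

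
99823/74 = 1348 + 71/74 = 1348.96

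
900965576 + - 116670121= 784295455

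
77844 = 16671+61173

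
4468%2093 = 282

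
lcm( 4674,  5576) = 317832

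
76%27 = 22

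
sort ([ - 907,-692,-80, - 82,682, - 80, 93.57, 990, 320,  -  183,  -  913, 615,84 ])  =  [ - 913, - 907, - 692, - 183, - 82,  -  80, -80,84,93.57 , 320,  615,682,990 ]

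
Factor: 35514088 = 2^3*17^1 * 223^1*1171^1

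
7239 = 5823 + 1416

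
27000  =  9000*3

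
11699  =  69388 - 57689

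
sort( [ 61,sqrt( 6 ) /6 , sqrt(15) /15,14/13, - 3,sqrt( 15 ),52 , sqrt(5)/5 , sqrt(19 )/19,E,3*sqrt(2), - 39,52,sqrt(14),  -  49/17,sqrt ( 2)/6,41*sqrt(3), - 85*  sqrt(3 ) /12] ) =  [ - 39, - 85*sqrt( 3 )/12, - 3, - 49/17,sqrt ( 19)/19,  sqrt( 2)/6,  sqrt( 15) /15,sqrt(6)/6, sqrt( 5)/5 , 14/13,E,sqrt(14 ),sqrt(15), 3*sqrt(2 ),52,52,  61,41*sqrt(3 )]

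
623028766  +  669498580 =1292527346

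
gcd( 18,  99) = 9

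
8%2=0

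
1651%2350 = 1651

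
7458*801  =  5973858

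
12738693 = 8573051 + 4165642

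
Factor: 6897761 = 13^1*530597^1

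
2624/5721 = 2624/5721= 0.46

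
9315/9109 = 9315/9109 = 1.02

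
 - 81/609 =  - 1+176/203=- 0.13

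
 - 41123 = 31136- 72259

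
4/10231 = 4/10231 = 0.00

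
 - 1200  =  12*( - 100)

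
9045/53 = 170 + 35/53 = 170.66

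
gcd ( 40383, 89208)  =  63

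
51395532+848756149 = 900151681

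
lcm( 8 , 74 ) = 296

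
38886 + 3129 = 42015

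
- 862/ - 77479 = 862/77479 = 0.01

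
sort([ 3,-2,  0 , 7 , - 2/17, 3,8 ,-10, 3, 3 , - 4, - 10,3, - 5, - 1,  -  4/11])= [ - 10, - 10, - 5, - 4, - 2,- 1, - 4/11 , - 2/17, 0,3,3, 3,3,3,7,8 ]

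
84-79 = 5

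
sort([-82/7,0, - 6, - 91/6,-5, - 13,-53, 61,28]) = [-53, - 91/6 ,- 13, -82/7,- 6, - 5,0, 28, 61]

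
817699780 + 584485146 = 1402184926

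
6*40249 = 241494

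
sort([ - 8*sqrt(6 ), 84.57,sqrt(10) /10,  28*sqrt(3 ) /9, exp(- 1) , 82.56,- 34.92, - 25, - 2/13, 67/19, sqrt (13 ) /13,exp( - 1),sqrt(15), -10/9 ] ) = [-34.92, - 25, - 8*sqrt ( 6 ), - 10/9, - 2/13  ,  sqrt(13 )/13, sqrt(10)/10, exp( - 1 ),exp(-1 ),  67/19, sqrt( 15 ), 28*sqrt( 3)/9,82.56, 84.57]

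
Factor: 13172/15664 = 37/44  =  2^(- 2 )*11^( - 1 )*37^1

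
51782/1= 51782 =51782.00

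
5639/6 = 5639/6 = 939.83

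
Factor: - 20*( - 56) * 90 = 2^6*3^2*5^2 * 7^1 = 100800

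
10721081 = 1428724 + 9292357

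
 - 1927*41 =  - 79007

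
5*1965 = 9825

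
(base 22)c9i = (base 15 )1bb9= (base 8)13610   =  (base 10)6024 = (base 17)13e6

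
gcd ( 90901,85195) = 1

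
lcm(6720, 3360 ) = 6720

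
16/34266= 8/17133 = 0.00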